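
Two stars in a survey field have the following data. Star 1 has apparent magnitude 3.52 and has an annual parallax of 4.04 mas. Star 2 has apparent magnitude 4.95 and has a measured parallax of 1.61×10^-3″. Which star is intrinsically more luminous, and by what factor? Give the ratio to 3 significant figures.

Star 1: p = 4.04 mas = 4.04×10^-3″ → d = 1/p = 247.5 pc
Star 1: M = m − 5 log₁₀ d + 5 = 3.52 − 5·2.3936 + 5 = -3.448
Star 2: d = 1/p = 1/1.61×10^-3″ = 621.1 pc
Star 2: M = m − 5 log₁₀ d + 5 = 4.95 − 5·2.7932 + 5 = -4.016
ΔM = M_1 − M_2 = -3.448 − (-4.016) = 0.568; smaller M is more luminous → Star 2.
L ratio = 10^(0.4 |ΔM|) = 10^0.227 = 1.687

Star 2 is more luminous, by a factor of 1.69.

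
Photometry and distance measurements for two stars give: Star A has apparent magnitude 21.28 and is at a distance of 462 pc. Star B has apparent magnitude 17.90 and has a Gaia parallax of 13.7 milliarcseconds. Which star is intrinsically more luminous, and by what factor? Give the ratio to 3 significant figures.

Star A is more luminous, by a factor of 1.78.

Star A: M = m − 5 log₁₀ d + 5 = 21.28 − 5·2.6646 + 5 = 12.957
Star B: p = 13.7 mas = 0.0137″ → d = 1/p = 72.99 pc
Star B: M = m − 5 log₁₀ d + 5 = 17.90 − 5·1.8633 + 5 = 13.584
ΔM = M_A − M_B = 12.957 − (13.584) = -0.627; smaller M is more luminous → Star A.
L ratio = 10^(0.4 |ΔM|) = 10^0.251 = 1.781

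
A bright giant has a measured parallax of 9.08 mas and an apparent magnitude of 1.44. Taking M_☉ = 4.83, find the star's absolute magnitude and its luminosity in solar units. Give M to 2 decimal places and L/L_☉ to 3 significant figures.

M ≈ -3.77; L/L_☉ ≈ 2750

d = 1/p = 1000/9.08 mas = 110.1 pc
M = m − 5 log₁₀ d + 5 = 1.44 − 5·2.0419 + 5 = -3.770
M − M_☉ = -3.770 − 4.83 = -8.600
L/L_☉ = 10^(−0.4 × -8.600) = 2753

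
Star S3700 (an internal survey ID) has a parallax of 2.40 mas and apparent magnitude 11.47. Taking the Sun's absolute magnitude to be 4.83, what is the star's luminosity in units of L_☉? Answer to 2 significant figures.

L/L_☉ ≈ 3.8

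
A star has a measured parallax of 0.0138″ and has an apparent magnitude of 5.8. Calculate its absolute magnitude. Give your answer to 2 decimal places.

M ≈ 1.50

d = 1/p = 1/0.0138″ = 72.46 pc
5 log₁₀(d/10 pc) = 5 log₁₀(72.46) − 5 = 4.301
M = m − 5 log₁₀(d/10) = 5.8 − 4.301 = 1.499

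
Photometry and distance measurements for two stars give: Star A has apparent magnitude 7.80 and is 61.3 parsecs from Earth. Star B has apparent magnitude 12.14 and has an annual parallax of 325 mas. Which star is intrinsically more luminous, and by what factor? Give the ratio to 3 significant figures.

Star A is more luminous, by a factor of 21600.

Star A: M = m − 5 log₁₀ d + 5 = 7.80 − 5·1.7875 + 5 = 3.863
Star B: p = 325 mas = 0.325″ → d = 1/p = 3.077 pc
Star B: M = m − 5 log₁₀ d + 5 = 12.14 − 5·0.4881 + 5 = 14.699
ΔM = M_A − M_B = 3.863 − (14.699) = -10.837; smaller M is more luminous → Star A.
L ratio = 10^(0.4 |ΔM|) = 10^4.335 = 21610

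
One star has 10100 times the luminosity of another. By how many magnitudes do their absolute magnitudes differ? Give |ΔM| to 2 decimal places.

Pogson: ΔM = −2.5 log₁₀(ratio) = −2.5 log₁₀(10100) = −2.5 × 4.0043 = -10.011

|ΔM| ≈ 10.01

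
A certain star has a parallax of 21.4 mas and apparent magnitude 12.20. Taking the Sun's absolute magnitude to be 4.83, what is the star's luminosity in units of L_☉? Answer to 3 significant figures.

d = 1/p = 1000/21.4 mas = 46.73 pc
M = m − 5 log₁₀ d + 5 = 12.20 − 5·1.6696 + 5 = 8.852
M − M_☉ = 8.852 − 4.83 = 4.022
L/L_☉ = 10^(−0.4 × 4.022) = 0.02461

L/L_☉ ≈ 0.0246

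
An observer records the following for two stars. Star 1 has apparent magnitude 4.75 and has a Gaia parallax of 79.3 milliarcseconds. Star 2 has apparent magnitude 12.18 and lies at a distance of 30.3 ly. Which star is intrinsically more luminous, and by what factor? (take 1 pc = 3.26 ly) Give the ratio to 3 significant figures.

Star 1: p = 79.3 mas = 0.0793″ → d = 1/p = 12.61 pc
Star 1: M = m − 5 log₁₀ d + 5 = 4.75 − 5·1.1007 + 5 = 4.246
Star 2: d = 30.3 ly / 3.26 = 9.294 pc
Star 2: M = m − 5 log₁₀ d + 5 = 12.18 − 5·0.9682 + 5 = 12.339
ΔM = M_1 − M_2 = 4.246 − (12.339) = -8.093; smaller M is more luminous → Star 1.
L ratio = 10^(0.4 |ΔM|) = 10^3.237 = 1726

Star 1 is more luminous, by a factor of 1730.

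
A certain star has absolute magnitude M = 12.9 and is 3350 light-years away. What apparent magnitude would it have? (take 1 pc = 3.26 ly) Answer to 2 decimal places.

m ≈ 22.96

d = 3350 ly / 3.26 = 1028 pc
m = M + 5 log₁₀ d − 5 = 12.9 + 5·3.0118 − 5 = 22.959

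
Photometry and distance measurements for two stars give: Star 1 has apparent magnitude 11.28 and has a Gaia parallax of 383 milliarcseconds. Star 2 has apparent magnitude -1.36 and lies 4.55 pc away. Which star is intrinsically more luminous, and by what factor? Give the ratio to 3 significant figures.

Star 2 is more luminous, by a factor of 345000.

Star 1: p = 383 mas = 0.383″ → d = 1/p = 2.611 pc
Star 1: M = m − 5 log₁₀ d + 5 = 11.28 − 5·0.4168 + 5 = 14.196
Star 2: M = m − 5 log₁₀ d + 5 = -1.36 − 5·0.6580 + 5 = 0.350
ΔM = M_1 − M_2 = 14.196 − (0.350) = 13.846; smaller M is more luminous → Star 2.
L ratio = 10^(0.4 |ΔM|) = 10^5.538 = 345500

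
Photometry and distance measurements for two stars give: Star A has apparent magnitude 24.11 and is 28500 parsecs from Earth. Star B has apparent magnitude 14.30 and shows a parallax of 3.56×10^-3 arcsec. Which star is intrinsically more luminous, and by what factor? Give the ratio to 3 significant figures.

Star A is more luminous, by a factor of 1.23.

Star A: M = m − 5 log₁₀ d + 5 = 24.11 − 5·4.4548 + 5 = 6.836
Star B: d = 1/p = 1/3.56×10^-3″ = 280.9 pc
Star B: M = m − 5 log₁₀ d + 5 = 14.30 − 5·2.4486 + 5 = 7.057
ΔM = M_A − M_B = 6.836 − (7.057) = -0.221; smaller M is more luminous → Star A.
L ratio = 10^(0.4 |ΔM|) = 10^0.089 = 1.226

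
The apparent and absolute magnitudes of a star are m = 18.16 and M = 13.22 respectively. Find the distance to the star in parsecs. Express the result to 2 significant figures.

d ≈ 97 pc

Distance modulus: m − M = 18.16 − (13.22) = 4.940
m − M = 5 log₁₀ d − 5
log₁₀ d = (m − M)/5 + 1 = 1.9880
d = 10^1.9880 = 97.27 pc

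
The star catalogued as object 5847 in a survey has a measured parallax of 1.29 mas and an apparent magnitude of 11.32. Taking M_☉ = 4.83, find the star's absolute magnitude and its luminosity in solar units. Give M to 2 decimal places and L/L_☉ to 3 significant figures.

d = 1/p = 1000/1.29 mas = 775.2 pc
M = m − 5 log₁₀ d + 5 = 11.32 − 5·2.8894 + 5 = 1.873
M − M_☉ = 1.873 − 4.83 = -2.957
L/L_☉ = 10^(−0.4 × -2.957) = 15.23

M ≈ 1.87; L/L_☉ ≈ 15.2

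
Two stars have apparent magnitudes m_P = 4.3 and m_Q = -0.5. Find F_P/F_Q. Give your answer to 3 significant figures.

Magnitude difference = 4.8
Flux ratio = 10^(−0.4 Δm) = 10^(−0.4 × 4.8) = 10^-1.920 = 0.01202

F_P/F_Q ≈ 0.0120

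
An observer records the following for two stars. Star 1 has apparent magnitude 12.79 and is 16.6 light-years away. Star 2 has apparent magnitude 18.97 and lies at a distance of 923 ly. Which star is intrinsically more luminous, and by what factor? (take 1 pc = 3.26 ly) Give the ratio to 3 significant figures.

Star 2 is more luminous, by a factor of 10.4.

Star 1: d = 16.6 ly / 3.26 = 5.092 pc
Star 1: M = m − 5 log₁₀ d + 5 = 12.79 − 5·0.7069 + 5 = 14.256
Star 2: d = 923 ly / 3.26 = 283.1 pc
Star 2: M = m − 5 log₁₀ d + 5 = 18.97 − 5·2.4520 + 5 = 11.710
ΔM = M_1 − M_2 = 14.256 − (11.710) = 2.545; smaller M is more luminous → Star 2.
L ratio = 10^(0.4 |ΔM|) = 10^1.018 = 10.43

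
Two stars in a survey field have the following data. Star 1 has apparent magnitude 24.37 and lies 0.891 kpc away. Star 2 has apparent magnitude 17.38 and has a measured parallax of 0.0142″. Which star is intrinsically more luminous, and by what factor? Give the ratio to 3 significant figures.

Star 1: d = 0.891 kpc = 891.0 pc
Star 1: M = m − 5 log₁₀ d + 5 = 24.37 − 5·2.9499 + 5 = 14.621
Star 2: d = 1/p = 1/0.0142″ = 70.42 pc
Star 2: M = m − 5 log₁₀ d + 5 = 17.38 − 5·1.8477 + 5 = 13.141
ΔM = M_1 − M_2 = 14.621 − (13.141) = 1.479; smaller M is more luminous → Star 2.
L ratio = 10^(0.4 |ΔM|) = 10^0.592 = 3.905

Star 2 is more luminous, by a factor of 3.91.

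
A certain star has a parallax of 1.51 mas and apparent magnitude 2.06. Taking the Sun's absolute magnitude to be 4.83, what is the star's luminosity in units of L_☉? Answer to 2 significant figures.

d = 1/p = 1000/1.51 mas = 662.3 pc
M = m − 5 log₁₀ d + 5 = 2.06 − 5·2.8210 + 5 = -7.045
M − M_☉ = -7.045 − 4.83 = -11.875
L/L_☉ = 10^(−0.4 × -11.875) = 56240

L/L_☉ ≈ 56000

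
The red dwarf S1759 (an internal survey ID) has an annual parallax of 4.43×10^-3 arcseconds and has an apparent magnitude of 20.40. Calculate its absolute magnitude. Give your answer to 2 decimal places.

d = 1/p = 1/4.43×10^-3″ = 225.7 pc
5 log₁₀(d/10 pc) = 5 log₁₀(225.7) − 5 = 6.768
M = m − 5 log₁₀(d/10) = 20.40 − 6.768 = 13.632

M ≈ 13.63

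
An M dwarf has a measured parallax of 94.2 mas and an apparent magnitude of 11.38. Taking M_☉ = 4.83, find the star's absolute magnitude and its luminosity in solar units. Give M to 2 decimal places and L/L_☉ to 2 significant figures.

d = 1/p = 1000/94.2 mas = 10.62 pc
M = m − 5 log₁₀ d + 5 = 11.38 − 5·1.0259 + 5 = 11.250
M − M_☉ = 11.250 − 4.83 = 6.420
L/L_☉ = 10^(−0.4 × 6.420) = 2.703×10^-3

M ≈ 11.25; L/L_☉ ≈ 2.7×10^-3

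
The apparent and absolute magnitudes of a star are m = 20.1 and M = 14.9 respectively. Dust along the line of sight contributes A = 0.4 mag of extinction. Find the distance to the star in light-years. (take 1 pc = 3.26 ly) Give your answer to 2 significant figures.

m − M = 5 log₁₀(d/10 pc) + A  ⇒  20.1 − (14.9) − 0.4 = 5 log₁₀(d/10)
4.800 = 5 log₁₀(d/10)
log₁₀ d = (m − M − A)/5 + 1 = 1.9600
d = 10^1.9600 = 91.20 pc
= 297.3 ly

d ≈ 300 ly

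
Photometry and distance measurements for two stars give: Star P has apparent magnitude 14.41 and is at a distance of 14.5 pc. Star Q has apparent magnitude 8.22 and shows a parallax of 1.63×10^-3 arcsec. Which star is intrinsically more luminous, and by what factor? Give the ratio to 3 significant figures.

Star P: M = m − 5 log₁₀ d + 5 = 14.41 − 5·1.1614 + 5 = 13.603
Star Q: d = 1/p = 1/1.63×10^-3″ = 613.5 pc
Star Q: M = m − 5 log₁₀ d + 5 = 8.22 − 5·2.7878 + 5 = -0.719
ΔM = M_P − M_Q = 13.603 − (-0.719) = 14.322; smaller M is more luminous → Star Q.
L ratio = 10^(0.4 |ΔM|) = 10^5.729 = 535700

Star Q is more luminous, by a factor of 536000.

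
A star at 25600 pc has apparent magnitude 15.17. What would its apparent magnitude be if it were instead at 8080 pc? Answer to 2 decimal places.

m ≈ 12.67

Flux ∝ 1/d², so Δm = 5 log₁₀(d₂/d₁) = 5 log₁₀(8080/25600) = -2.504
m₂ = m₁ + Δm = 15.17 + (-2.504) = 12.666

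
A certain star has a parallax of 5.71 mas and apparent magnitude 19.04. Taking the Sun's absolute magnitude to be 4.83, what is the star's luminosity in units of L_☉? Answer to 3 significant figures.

d = 1/p = 1000/5.71 mas = 175.1 pc
M = m − 5 log₁₀ d + 5 = 19.04 − 5·2.2434 + 5 = 12.823
M − M_☉ = 12.823 − 4.83 = 7.993
L/L_☉ = 10^(−0.4 × 7.993) = 6.349×10^-4

L/L_☉ ≈ 6.35×10^-4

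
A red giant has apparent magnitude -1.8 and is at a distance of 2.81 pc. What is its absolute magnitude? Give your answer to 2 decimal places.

5 log₁₀(d/10 pc) = 5 log₁₀(2.810) − 5 = -2.756
M = m − 5 log₁₀(d/10) = -1.8 + 2.756 = 0.956

M ≈ 0.96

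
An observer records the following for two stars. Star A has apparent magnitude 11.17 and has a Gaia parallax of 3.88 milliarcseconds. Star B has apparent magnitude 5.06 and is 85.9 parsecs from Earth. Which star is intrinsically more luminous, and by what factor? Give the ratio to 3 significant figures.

Star A: p = 3.88 mas = 3.88×10^-3″ → d = 1/p = 257.7 pc
Star A: M = m − 5 log₁₀ d + 5 = 11.17 − 5·2.4112 + 5 = 4.114
Star B: M = m − 5 log₁₀ d + 5 = 5.06 − 5·1.9340 + 5 = 0.390
ΔM = M_A − M_B = 4.114 − (0.390) = 3.724; smaller M is more luminous → Star B.
L ratio = 10^(0.4 |ΔM|) = 10^1.490 = 30.88

Star B is more luminous, by a factor of 30.9.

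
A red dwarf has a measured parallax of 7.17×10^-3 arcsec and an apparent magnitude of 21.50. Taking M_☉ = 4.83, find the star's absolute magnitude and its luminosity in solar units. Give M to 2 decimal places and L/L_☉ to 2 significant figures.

d = 1/p = 1/7.17×10^-3″ = 139.5 pc
M = m − 5 log₁₀ d + 5 = 21.50 − 5·2.1445 + 5 = 15.778
M − M_☉ = 15.778 − 4.83 = 10.948
L/L_☉ = 10^(−0.4 × 10.948) = 4.178×10^-5

M ≈ 15.78; L/L_☉ ≈ 4.2×10^-5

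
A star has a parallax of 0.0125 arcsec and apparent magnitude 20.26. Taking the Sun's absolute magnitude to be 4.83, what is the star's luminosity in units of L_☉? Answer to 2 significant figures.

d = 1/p = 1/0.0125″ = 80.00 pc
M = m − 5 log₁₀ d + 5 = 20.26 − 5·1.9031 + 5 = 15.745
M − M_☉ = 15.745 − 4.83 = 10.915
L/L_☉ = 10^(−0.4 × 10.915) = 4.307×10^-5

L/L_☉ ≈ 4.3×10^-5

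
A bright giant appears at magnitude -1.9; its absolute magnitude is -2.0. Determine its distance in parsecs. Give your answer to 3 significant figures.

d ≈ 10.5 pc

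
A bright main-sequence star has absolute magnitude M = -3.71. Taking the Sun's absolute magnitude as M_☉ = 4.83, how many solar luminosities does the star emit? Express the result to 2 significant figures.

L/L_☉ ≈ 2600

M − M_☉ = -3.71 − 4.83 = -8.540
L/L_☉ = 10^(−0.4 (M − M_☉)) = 10^3.416 = 2606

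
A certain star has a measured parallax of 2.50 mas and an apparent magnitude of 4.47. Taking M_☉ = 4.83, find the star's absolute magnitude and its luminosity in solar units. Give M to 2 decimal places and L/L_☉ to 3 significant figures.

d = 1/p = 1000/2.50 mas = 400.0 pc
M = m − 5 log₁₀ d + 5 = 4.47 − 5·2.6021 + 5 = -3.540
M − M_☉ = -3.540 − 4.83 = -8.370
L/L_☉ = 10^(−0.4 × -8.370) = 2229

M ≈ -3.54; L/L_☉ ≈ 2230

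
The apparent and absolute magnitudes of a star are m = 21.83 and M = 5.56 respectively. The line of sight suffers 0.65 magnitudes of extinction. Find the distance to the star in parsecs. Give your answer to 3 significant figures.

d ≈ 13300 pc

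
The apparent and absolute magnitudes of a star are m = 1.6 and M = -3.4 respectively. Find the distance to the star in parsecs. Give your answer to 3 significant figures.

d ≈ 100 pc

μ = m − M = 5.000
m − M = 5 log₁₀ d − 5
log₁₀ d = (m − M)/5 + 1 = 2.0000
d = 10^2.0000 = 100.0 pc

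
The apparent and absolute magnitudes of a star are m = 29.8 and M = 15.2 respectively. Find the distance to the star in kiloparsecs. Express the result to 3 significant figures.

d ≈ 8.32 kpc

μ = m − M = 14.600
m − M = 5 log₁₀ d − 5
log₁₀ d = (m − M)/5 + 1 = 3.9200
d = 10^3.9200 = 8318 pc
= 8.318 kpc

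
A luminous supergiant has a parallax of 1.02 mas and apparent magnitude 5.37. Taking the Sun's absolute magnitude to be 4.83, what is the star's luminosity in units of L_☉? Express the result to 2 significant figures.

L/L_☉ ≈ 5800

d = 1/p = 1000/1.02 mas = 980.4 pc
M = m − 5 log₁₀ d + 5 = 5.37 − 5·2.9914 + 5 = -4.587
M − M_☉ = -4.587 − 4.83 = -9.417
L/L_☉ = 10^(−0.4 × -9.417) = 5845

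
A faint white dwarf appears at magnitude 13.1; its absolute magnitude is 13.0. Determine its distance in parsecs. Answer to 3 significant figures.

Distance modulus: m − M = 13.1 − (13.0) = 0.100
m − M = 5 log₁₀ d − 5
log₁₀ d = (m − M)/5 + 1 = 1.0200
d = 10^1.0200 = 10.47 pc

d ≈ 10.5 pc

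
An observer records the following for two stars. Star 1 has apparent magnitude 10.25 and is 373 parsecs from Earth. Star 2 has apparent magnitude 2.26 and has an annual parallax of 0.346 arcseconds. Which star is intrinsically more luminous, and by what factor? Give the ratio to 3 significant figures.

Star 1 is more luminous, by a factor of 10.6.

Star 1: M = m − 5 log₁₀ d + 5 = 10.25 − 5·2.5717 + 5 = 2.391
Star 2: d = 1/p = 1/0.346″ = 2.890 pc
Star 2: M = m − 5 log₁₀ d + 5 = 2.26 − 5·0.4609 + 5 = 4.955
ΔM = M_1 − M_2 = 2.391 − (4.955) = -2.564; smaller M is more luminous → Star 1.
L ratio = 10^(0.4 |ΔM|) = 10^1.026 = 10.61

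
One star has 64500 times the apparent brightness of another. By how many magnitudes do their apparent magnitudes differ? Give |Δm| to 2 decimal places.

Pogson: Δm = −2.5 log₁₀(ratio) = −2.5 log₁₀(64500) = −2.5 × 4.8096 = -12.024

|Δm| ≈ 12.02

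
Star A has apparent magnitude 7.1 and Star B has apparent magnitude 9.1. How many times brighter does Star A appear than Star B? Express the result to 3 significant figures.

6.31

Magnitude difference = -2.0
Flux ratio = 10^(−0.4 Δm) = 10^(−0.4 × -2.0) = 10^0.800 = 6.310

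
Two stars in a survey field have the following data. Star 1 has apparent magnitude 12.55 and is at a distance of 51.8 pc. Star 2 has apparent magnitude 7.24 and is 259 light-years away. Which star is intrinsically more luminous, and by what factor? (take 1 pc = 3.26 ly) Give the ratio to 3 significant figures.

Star 2 is more luminous, by a factor of 313.

Star 1: M = m − 5 log₁₀ d + 5 = 12.55 − 5·1.7143 + 5 = 8.978
Star 2: d = 259 ly / 3.26 = 79.45 pc
Star 2: M = m − 5 log₁₀ d + 5 = 7.24 − 5·1.9001 + 5 = 2.740
ΔM = M_1 − M_2 = 8.978 − (2.740) = 6.239; smaller M is more luminous → Star 2.
L ratio = 10^(0.4 |ΔM|) = 10^2.496 = 313.0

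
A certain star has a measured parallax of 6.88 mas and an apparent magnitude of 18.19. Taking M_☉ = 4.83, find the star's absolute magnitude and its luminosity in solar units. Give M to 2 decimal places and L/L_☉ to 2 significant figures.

M ≈ 12.38; L/L_☉ ≈ 9.6×10^-4

d = 1/p = 1000/6.88 mas = 145.3 pc
M = m − 5 log₁₀ d + 5 = 18.19 − 5·2.1624 + 5 = 12.378
M − M_☉ = 12.378 − 4.83 = 7.548
L/L_☉ = 10^(−0.4 × 7.548) = 9.568×10^-4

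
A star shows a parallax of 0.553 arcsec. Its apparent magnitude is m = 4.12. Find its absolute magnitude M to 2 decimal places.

M ≈ 7.83

d = 1/p = 1/0.553″ = 1.808 pc
5 log₁₀(d/10 pc) = 5 log₁₀(1.808) − 5 = -3.714
M = m − 5 log₁₀(d/10) = 4.12 + 3.714 = 7.834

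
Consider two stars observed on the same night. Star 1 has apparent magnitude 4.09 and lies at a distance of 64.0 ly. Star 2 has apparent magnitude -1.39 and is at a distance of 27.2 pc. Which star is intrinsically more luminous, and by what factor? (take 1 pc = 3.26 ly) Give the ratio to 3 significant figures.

Star 2 is more luminous, by a factor of 299.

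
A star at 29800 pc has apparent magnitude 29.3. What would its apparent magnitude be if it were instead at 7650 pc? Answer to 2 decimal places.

m ≈ 26.35

Flux ∝ 1/d², so Δm = 5 log₁₀(d₂/d₁) = 5 log₁₀(7650/29800) = -2.953
m₂ = m₁ + Δm = 29.3 + (-2.953) = 26.347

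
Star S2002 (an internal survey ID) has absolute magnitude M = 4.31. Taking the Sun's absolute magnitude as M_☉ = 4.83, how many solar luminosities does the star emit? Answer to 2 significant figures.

M − M_☉ = 4.31 − 4.83 = -0.520
L/L_☉ = 10^(−0.4 (M − M_☉)) = 10^0.208 = 1.614

L/L_☉ ≈ 1.6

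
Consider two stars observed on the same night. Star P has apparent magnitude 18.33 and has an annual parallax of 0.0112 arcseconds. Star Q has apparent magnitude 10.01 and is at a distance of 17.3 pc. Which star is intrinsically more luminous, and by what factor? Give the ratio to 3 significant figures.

Star Q is more luminous, by a factor of 79.9.

Star P: d = 1/p = 1/0.0112″ = 89.29 pc
Star P: M = m − 5 log₁₀ d + 5 = 18.33 − 5·1.9508 + 5 = 13.576
Star Q: M = m − 5 log₁₀ d + 5 = 10.01 − 5·1.2380 + 5 = 8.820
ΔM = M_P − M_Q = 13.576 − (8.820) = 4.756; smaller M is more luminous → Star Q.
L ratio = 10^(0.4 |ΔM|) = 10^1.903 = 79.90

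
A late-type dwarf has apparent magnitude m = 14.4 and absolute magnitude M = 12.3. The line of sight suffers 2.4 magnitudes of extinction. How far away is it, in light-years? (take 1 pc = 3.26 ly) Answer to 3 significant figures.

m − M = 5 log₁₀(d/10 pc) + A  ⇒  14.4 − (12.3) − 2.4 = 5 log₁₀(d/10)
-0.300 = 5 log₁₀(d/10)
log₁₀ d = (m − M − A)/5 + 1 = 0.9400
d = 10^0.9400 = 8.710 pc
= 28.39 ly

d ≈ 28.4 ly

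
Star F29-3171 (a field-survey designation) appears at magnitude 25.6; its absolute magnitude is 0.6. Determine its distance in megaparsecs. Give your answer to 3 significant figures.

d ≈ 1.00 Mpc

Distance modulus: m − M = 25.6 − (0.6) = 25.000
m − M = 5 log₁₀ d − 5
log₁₀ d = (m − M)/5 + 1 = 6.0000
d = 10^6.0000 = 1.000×10^6 pc
= 1.000 Mpc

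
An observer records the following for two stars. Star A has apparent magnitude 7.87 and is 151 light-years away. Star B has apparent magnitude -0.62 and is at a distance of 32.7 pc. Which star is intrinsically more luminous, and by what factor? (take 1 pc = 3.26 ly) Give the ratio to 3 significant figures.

Star B is more luminous, by a factor of 1240.

Star A: d = 151 ly / 3.26 = 46.32 pc
Star A: M = m − 5 log₁₀ d + 5 = 7.87 − 5·1.6658 + 5 = 4.541
Star B: M = m − 5 log₁₀ d + 5 = -0.62 − 5·1.5145 + 5 = -3.193
ΔM = M_A − M_B = 4.541 − (-3.193) = 7.734; smaller M is more luminous → Star B.
L ratio = 10^(0.4 |ΔM|) = 10^3.094 = 1240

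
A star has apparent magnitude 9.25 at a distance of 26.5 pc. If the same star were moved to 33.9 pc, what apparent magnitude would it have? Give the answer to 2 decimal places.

m ≈ 9.78

Flux ∝ 1/d², so Δm = 5 log₁₀(d₂/d₁) = 5 log₁₀(33.9/26.5) = 0.535
m₂ = m₁ + Δm = 9.25 + (0.535) = 9.785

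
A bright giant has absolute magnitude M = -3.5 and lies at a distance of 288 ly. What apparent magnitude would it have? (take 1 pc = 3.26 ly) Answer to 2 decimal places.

d = 288 ly / 3.26 = 88.34 pc
m = M + 5 log₁₀ d − 5 = -3.5 + 5·1.9462 − 5 = 1.231

m ≈ 1.23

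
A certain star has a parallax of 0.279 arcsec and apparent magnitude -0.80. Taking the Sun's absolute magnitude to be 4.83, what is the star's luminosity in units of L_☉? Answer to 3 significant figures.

L/L_☉ ≈ 23.0

d = 1/p = 1/0.279″ = 3.584 pc
M = m − 5 log₁₀ d + 5 = -0.80 − 5·0.5544 + 5 = 1.428
M − M_☉ = 1.428 − 4.83 = -3.402
L/L_☉ = 10^(−0.4 × -3.402) = 22.95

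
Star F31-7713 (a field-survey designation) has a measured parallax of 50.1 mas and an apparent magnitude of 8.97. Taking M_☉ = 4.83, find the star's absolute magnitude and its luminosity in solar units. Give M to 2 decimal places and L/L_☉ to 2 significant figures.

M ≈ 7.47; L/L_☉ ≈ 0.088

d = 1/p = 1000/50.1 mas = 19.96 pc
M = m − 5 log₁₀ d + 5 = 8.97 − 5·1.3002 + 5 = 7.469
M − M_☉ = 7.469 − 4.83 = 2.639
L/L_☉ = 10^(−0.4 × 2.639) = 0.08797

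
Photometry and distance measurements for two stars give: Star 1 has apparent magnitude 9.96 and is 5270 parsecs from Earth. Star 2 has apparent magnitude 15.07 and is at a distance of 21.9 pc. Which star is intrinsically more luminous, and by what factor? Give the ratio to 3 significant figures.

Star 1 is more luminous, by a factor of 6.41×10^6.

Star 1: M = m − 5 log₁₀ d + 5 = 9.96 − 5·3.7218 + 5 = -3.649
Star 2: M = m − 5 log₁₀ d + 5 = 15.07 − 5·1.3404 + 5 = 13.368
ΔM = M_1 − M_2 = -3.649 − (13.368) = -17.017; smaller M is more luminous → Star 1.
L ratio = 10^(0.4 |ΔM|) = 10^6.807 = 6.408×10^6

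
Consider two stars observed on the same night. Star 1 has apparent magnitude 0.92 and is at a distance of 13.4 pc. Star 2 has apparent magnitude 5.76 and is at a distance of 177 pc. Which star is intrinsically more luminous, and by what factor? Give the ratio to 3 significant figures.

Star 1: M = m − 5 log₁₀ d + 5 = 0.92 − 5·1.1271 + 5 = 0.284
Star 2: M = m − 5 log₁₀ d + 5 = 5.76 − 5·2.2480 + 5 = -0.480
ΔM = M_1 − M_2 = 0.284 − (-0.480) = 0.764; smaller M is more luminous → Star 2.
L ratio = 10^(0.4 |ΔM|) = 10^0.306 = 2.022

Star 2 is more luminous, by a factor of 2.02.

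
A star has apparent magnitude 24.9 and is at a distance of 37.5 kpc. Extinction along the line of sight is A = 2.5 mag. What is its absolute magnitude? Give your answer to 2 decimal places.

d = 37.5 kpc = 37500 pc
5 log₁₀(d/10 pc) = 5 log₁₀(37500) − 5 = 17.870
M = m − 5 log₁₀(d/10) − A = 24.9 − 17.870 − 2.5 = 4.530

M ≈ 4.53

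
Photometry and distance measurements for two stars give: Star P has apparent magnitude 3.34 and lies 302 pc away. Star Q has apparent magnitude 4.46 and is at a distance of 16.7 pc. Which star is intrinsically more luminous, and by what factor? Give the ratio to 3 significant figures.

Star P: M = m − 5 log₁₀ d + 5 = 3.34 − 5·2.4800 + 5 = -4.060
Star Q: M = m − 5 log₁₀ d + 5 = 4.46 − 5·1.2227 + 5 = 3.346
ΔM = M_P − M_Q = -4.060 − (3.346) = -7.406; smaller M is more luminous → Star P.
L ratio = 10^(0.4 |ΔM|) = 10^2.963 = 917.4

Star P is more luminous, by a factor of 917.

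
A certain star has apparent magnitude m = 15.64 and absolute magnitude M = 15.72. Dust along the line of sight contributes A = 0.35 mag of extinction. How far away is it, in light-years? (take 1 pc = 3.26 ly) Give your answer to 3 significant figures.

d ≈ 26.7 ly

m − M = 5 log₁₀(d/10 pc) + A  ⇒  15.64 − (15.72) − 0.35 = 5 log₁₀(d/10)
-0.430 = 5 log₁₀(d/10)
log₁₀ d = (m − M − A)/5 + 1 = 0.9140
d = 10^0.9140 = 8.204 pc
= 26.74 ly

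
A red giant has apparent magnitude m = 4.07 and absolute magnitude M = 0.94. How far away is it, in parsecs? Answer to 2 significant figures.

d ≈ 42 pc

Distance modulus: m − M = 4.07 − (0.94) = 3.130
m − M = 5 log₁₀ d − 5
log₁₀ d = (m − M)/5 + 1 = 1.6260
d = 10^1.6260 = 42.27 pc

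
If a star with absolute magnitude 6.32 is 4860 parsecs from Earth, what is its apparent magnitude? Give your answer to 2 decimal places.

m ≈ 19.75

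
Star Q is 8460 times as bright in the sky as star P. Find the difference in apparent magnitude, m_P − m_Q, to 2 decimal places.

Pogson: Δm = −2.5 log₁₀(ratio) = −2.5 log₁₀(8460) = −2.5 × 3.9274 = -9.818
Star Q is brighter so has the smaller magnitude: m_P − m_Q is positive.

m_P − m_Q ≈ 9.82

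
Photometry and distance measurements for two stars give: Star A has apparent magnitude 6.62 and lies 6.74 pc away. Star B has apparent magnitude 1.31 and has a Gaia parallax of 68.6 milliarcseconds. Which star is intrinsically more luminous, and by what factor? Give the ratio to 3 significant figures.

Star B is more luminous, by a factor of 622.

Star A: M = m − 5 log₁₀ d + 5 = 6.62 − 5·0.8287 + 5 = 7.477
Star B: p = 68.6 mas = 0.0686″ → d = 1/p = 14.58 pc
Star B: M = m − 5 log₁₀ d + 5 = 1.31 − 5·1.1637 + 5 = 0.492
ΔM = M_A − M_B = 7.477 − (0.492) = 6.985; smaller M is more luminous → Star B.
L ratio = 10^(0.4 |ΔM|) = 10^2.794 = 622.3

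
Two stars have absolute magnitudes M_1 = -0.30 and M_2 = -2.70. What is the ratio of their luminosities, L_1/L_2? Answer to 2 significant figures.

ΔM = M_1 − M_2 = 2.40
L_1/L_2 = 10^(−0.4 ΔM) = 10^-0.960 = 0.1096

L_1/L_2 ≈ 0.11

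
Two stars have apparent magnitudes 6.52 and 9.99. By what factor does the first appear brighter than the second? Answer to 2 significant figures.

Magnitude difference = -3.47
Flux ratio = 10^(−0.4 Δm) = 10^(−0.4 × -3.47) = 10^1.388 = 24.43

24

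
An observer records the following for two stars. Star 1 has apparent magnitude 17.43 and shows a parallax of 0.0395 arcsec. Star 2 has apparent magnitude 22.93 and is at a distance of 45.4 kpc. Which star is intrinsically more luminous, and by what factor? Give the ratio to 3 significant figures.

Star 2 is more luminous, by a factor of 20300.

Star 1: d = 1/p = 1/0.0395″ = 25.32 pc
Star 1: M = m − 5 log₁₀ d + 5 = 17.43 − 5·1.4034 + 5 = 15.413
Star 2: d = 45.4 kpc = 45400 pc
Star 2: M = m − 5 log₁₀ d + 5 = 22.93 − 5·4.6571 + 5 = 4.645
ΔM = M_1 − M_2 = 15.413 − (4.645) = 10.768; smaller M is more luminous → Star 2.
L ratio = 10^(0.4 |ΔM|) = 10^4.307 = 20290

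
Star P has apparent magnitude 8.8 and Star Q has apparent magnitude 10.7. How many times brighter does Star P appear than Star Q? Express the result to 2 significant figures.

5.8

Δm = 8.8 − (10.7) = -1.9
Flux ratio = 10^(−0.4 Δm) = 10^(−0.4 × -1.9) = 10^0.760 = 5.754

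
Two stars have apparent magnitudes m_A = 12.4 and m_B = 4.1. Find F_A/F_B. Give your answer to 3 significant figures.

F_A/F_B ≈ 4.79×10^-4

Δm = 12.4 − (4.1) = 8.3
Flux ratio = 10^(−0.4 Δm) = 10^(−0.4 × 8.3) = 10^-3.320 = 4.786×10^-4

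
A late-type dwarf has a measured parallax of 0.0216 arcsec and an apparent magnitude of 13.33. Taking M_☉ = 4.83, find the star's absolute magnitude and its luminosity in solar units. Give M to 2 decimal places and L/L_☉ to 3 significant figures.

d = 1/p = 1/0.0216″ = 46.30 pc
M = m − 5 log₁₀ d + 5 = 13.33 − 5·1.6655 + 5 = 10.002
M − M_☉ = 10.002 − 4.83 = 5.172
L/L_☉ = 10^(−0.4 × 5.172) = 8.533×10^-3

M ≈ 10.00; L/L_☉ ≈ 8.53×10^-3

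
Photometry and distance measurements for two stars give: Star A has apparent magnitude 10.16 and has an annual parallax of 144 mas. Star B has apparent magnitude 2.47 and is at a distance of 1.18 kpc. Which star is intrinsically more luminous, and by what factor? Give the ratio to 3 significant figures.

Star A: p = 144 mas = 0.144″ → d = 1/p = 6.944 pc
Star A: M = m − 5 log₁₀ d + 5 = 10.16 − 5·0.8416 + 5 = 10.952
Star B: d = 1.18 kpc = 1180 pc
Star B: M = m − 5 log₁₀ d + 5 = 2.47 − 5·3.0719 + 5 = -7.889
ΔM = M_A − M_B = 10.952 − (-7.889) = 18.841; smaller M is more luminous → Star B.
L ratio = 10^(0.4 |ΔM|) = 10^7.536 = 3.439×10^7

Star B is more luminous, by a factor of 3.44×10^7.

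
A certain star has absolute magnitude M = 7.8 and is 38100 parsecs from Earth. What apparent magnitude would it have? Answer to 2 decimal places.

m ≈ 25.70

m = M + 5 log₁₀ d − 5 = 7.8 + 5·4.5809 − 5 = 25.705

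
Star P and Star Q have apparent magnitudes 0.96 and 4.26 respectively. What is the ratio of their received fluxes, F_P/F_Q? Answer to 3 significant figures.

F_P/F_Q ≈ 20.9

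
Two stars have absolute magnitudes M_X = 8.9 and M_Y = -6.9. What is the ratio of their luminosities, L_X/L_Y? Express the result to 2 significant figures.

L_X/L_Y ≈ 4.8×10^-7

ΔM = M_X − M_Y = 15.8
L_X/L_Y = 10^(−0.4 ΔM) = 10^-6.320 = 4.786×10^-7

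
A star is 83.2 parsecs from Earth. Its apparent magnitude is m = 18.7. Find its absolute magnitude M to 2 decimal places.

M ≈ 14.10

5 log₁₀(d/10 pc) = 5 log₁₀(83.20) − 5 = 4.601
M = m − 5 log₁₀(d/10) = 18.7 − 4.601 = 14.099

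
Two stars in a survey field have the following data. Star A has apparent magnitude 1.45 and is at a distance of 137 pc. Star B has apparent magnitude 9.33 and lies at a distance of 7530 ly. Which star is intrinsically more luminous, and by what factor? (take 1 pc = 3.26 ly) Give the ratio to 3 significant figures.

Star A is more luminous, by a factor of 4.99.

Star A: M = m − 5 log₁₀ d + 5 = 1.45 − 5·2.1367 + 5 = -4.234
Star B: d = 7530 ly / 3.26 = 2310 pc
Star B: M = m − 5 log₁₀ d + 5 = 9.33 − 5·3.3636 + 5 = -2.488
ΔM = M_A − M_B = -4.234 − (-2.488) = -1.746; smaller M is more luminous → Star A.
L ratio = 10^(0.4 |ΔM|) = 10^0.698 = 4.992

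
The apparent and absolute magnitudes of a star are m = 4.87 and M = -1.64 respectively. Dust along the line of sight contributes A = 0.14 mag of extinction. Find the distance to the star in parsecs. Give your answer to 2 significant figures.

d ≈ 190 pc

m − M = 5 log₁₀(d/10 pc) + A  ⇒  4.87 − (-1.64) − 0.14 = 5 log₁₀(d/10)
6.370 = 5 log₁₀(d/10)
log₁₀ d = (m − M − A)/5 + 1 = 2.2740
d = 10^2.2740 = 187.9 pc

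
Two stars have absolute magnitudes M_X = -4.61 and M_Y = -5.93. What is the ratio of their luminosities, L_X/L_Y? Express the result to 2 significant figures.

ΔM = M_X − M_Y = 1.32
L_X/L_Y = 10^(−0.4 ΔM) = 10^-0.528 = 0.2965

L_X/L_Y ≈ 0.30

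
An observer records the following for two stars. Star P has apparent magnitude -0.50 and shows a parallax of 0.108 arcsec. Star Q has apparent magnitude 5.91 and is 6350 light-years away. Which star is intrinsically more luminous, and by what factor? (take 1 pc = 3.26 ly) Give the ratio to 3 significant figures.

Star Q is more luminous, by a factor of 121.

Star P: d = 1/p = 1/0.108″ = 9.259 pc
Star P: M = m − 5 log₁₀ d + 5 = -0.50 − 5·0.9666 + 5 = -0.333
Star Q: d = 6350 ly / 3.26 = 1948 pc
Star Q: M = m − 5 log₁₀ d + 5 = 5.91 − 5·3.2896 + 5 = -5.538
ΔM = M_P − M_Q = -0.333 − (-5.538) = 5.205; smaller M is more luminous → Star Q.
L ratio = 10^(0.4 |ΔM|) = 10^2.082 = 120.8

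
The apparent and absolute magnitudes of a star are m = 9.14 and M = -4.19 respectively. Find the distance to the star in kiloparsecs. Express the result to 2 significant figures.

d ≈ 4.6 kpc

μ = m − M = 13.330
m − M = 5 log₁₀ d − 5
log₁₀ d = (m − M)/5 + 1 = 3.6660
d = 10^3.6660 = 4634 pc
= 4.634 kpc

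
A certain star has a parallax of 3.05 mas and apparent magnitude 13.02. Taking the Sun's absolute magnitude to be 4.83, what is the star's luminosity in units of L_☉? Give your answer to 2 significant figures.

d = 1/p = 1000/3.05 mas = 327.9 pc
M = m − 5 log₁₀ d + 5 = 13.02 − 5·2.5157 + 5 = 5.441
M − M_☉ = 5.441 − 4.83 = 0.611
L/L_☉ = 10^(−0.4 × 0.611) = 0.5694

L/L_☉ ≈ 0.57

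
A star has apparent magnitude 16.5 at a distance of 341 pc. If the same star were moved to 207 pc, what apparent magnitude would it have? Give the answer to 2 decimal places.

m ≈ 15.42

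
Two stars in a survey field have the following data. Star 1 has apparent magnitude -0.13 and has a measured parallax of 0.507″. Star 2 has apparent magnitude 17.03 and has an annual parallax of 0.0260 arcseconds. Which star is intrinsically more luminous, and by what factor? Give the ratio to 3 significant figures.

Star 1: d = 1/p = 1/0.507″ = 1.972 pc
Star 1: M = m − 5 log₁₀ d + 5 = -0.13 − 5·0.2950 + 5 = 3.395
Star 2: d = 1/p = 1/0.0260″ = 38.46 pc
Star 2: M = m − 5 log₁₀ d + 5 = 17.03 − 5·1.5850 + 5 = 14.105
ΔM = M_1 − M_2 = 3.395 − (14.105) = -10.710; smaller M is more luminous → Star 1.
L ratio = 10^(0.4 |ΔM|) = 10^4.284 = 19230

Star 1 is more luminous, by a factor of 19200.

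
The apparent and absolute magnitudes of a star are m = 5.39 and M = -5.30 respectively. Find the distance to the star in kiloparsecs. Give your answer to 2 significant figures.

d ≈ 1.4 kpc

μ = m − M = 10.690
m − M = 5 log₁₀ d − 5
log₁₀ d = (m − M)/5 + 1 = 3.1380
d = 10^3.1380 = 1374 pc
= 1.374 kpc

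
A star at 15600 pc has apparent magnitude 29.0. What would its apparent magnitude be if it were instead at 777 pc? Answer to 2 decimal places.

Flux ∝ 1/d², so Δm = 5 log₁₀(d₂/d₁) = 5 log₁₀(777/15600) = -6.514
m₂ = m₁ + Δm = 29.0 + (-6.514) = 22.486

m ≈ 22.49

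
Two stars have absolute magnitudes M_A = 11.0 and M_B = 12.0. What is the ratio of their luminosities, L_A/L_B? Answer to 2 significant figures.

L_A/L_B ≈ 2.5

ΔM = M_A − M_B = -1.0
L_A/L_B = 10^(−0.4 ΔM) = 10^0.400 = 2.512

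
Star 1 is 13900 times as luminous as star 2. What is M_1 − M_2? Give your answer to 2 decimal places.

Pogson: ΔM = −2.5 log₁₀(ratio) = −2.5 log₁₀(13900) = −2.5 × 4.1430 = -10.358
Star 1 is brighter, so it has the smaller magnitude: the difference is negative.

M_1 − M_2 ≈ -10.36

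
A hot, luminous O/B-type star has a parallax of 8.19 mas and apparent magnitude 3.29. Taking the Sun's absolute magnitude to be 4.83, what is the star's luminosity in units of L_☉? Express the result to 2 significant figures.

L/L_☉ ≈ 620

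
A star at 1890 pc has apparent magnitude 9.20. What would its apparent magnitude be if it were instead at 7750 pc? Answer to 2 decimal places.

m ≈ 12.26

Flux ∝ 1/d², so Δm = 5 log₁₀(d₂/d₁) = 5 log₁₀(7750/1890) = 3.064
m₂ = m₁ + Δm = 9.20 + (3.064) = 12.264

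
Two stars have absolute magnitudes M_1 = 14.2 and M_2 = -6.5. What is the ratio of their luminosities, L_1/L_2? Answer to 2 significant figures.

L_1/L_2 ≈ 5.2×10^-9

ΔM = M_1 − M_2 = 20.7
L_1/L_2 = 10^(−0.4 ΔM) = 10^-8.280 = 5.248×10^-9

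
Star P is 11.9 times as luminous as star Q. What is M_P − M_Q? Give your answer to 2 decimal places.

Pogson: ΔM = −2.5 log₁₀(ratio) = −2.5 log₁₀(11.9) = −2.5 × 1.0755 = -2.689
Star P is brighter, so it has the smaller magnitude: the difference is negative.

M_P − M_Q ≈ -2.69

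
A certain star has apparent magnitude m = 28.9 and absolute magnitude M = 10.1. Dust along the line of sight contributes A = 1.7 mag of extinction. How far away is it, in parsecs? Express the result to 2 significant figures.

d ≈ 26000 pc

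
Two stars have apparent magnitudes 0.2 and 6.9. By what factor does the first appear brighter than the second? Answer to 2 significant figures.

480

Magnitude difference = -6.7
Flux ratio = 10^(−0.4 Δm) = 10^(−0.4 × -6.7) = 10^2.680 = 478.6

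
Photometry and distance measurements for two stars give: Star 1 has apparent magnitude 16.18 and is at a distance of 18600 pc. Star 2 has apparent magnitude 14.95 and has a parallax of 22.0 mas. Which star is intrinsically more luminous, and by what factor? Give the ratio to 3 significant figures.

Star 1: M = m − 5 log₁₀ d + 5 = 16.18 − 5·4.2695 + 5 = -0.168
Star 2: p = 22.0 mas = 0.0220″ → d = 1/p = 45.45 pc
Star 2: M = m − 5 log₁₀ d + 5 = 14.95 − 5·1.6576 + 5 = 11.662
ΔM = M_1 − M_2 = -0.168 − (11.662) = -11.830; smaller M is more luminous → Star 1.
L ratio = 10^(0.4 |ΔM|) = 10^4.732 = 53940

Star 1 is more luminous, by a factor of 53900.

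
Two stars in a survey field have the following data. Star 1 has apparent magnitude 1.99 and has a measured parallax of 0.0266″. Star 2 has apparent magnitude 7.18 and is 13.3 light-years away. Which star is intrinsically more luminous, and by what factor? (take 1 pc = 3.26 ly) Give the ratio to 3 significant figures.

Star 1 is more luminous, by a factor of 10100.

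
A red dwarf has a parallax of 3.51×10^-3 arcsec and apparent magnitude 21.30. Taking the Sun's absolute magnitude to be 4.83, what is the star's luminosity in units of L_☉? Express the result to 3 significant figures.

L/L_☉ ≈ 2.10×10^-4

d = 1/p = 1/3.51×10^-3″ = 284.9 pc
M = m − 5 log₁₀ d + 5 = 21.30 − 5·2.4547 + 5 = 14.027
M − M_☉ = 14.027 − 4.83 = 9.197
L/L_☉ = 10^(−0.4 × 9.197) = 2.096×10^-4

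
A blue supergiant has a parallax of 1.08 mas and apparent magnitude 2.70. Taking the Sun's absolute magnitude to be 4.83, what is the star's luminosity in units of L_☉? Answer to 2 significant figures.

L/L_☉ ≈ 61000

d = 1/p = 1000/1.08 mas = 925.9 pc
M = m − 5 log₁₀ d + 5 = 2.70 − 5·2.9666 + 5 = -7.133
M − M_☉ = -7.133 − 4.83 = -11.963
L/L_☉ = 10^(−0.4 × -11.963) = 60980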